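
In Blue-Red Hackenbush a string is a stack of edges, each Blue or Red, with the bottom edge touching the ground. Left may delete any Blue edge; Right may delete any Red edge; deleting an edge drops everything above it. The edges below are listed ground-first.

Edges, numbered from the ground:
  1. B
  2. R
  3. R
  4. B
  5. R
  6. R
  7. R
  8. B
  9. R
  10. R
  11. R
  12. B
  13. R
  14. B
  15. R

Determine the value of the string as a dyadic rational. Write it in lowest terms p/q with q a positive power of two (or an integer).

v_1 [B]  L=[0]  R=[∅]  -> 1
v_2 [BR]  L=[0]  R=[1]  -> 1/2
v_3 [BRR]  L=[0]  R=[1/2,1]  -> 1/4
v_4 [BRRB]  L=[0,1/4]  R=[1/2,1]  -> 3/8
v_5 [BRRBR]  L=[0,1/4]  R=[3/8,1/2,1]  -> 5/16
v_6 [BRRBRR]  L=[0,1/4]  R=[5/16,3/8,1/2,1]  -> 9/32
v_7 [BRRBRRR]  L=[0,1/4]  R=[9/32,5/16,3/8,1/2,1]  -> 17/64
v_8 [BRRBRRRB]  L=[0,1/4,17/64]  R=[9/32,5/16,3/8,1/2,1]  -> 35/128
v_9 [BRRBRRRBR]  L=[0,1/4,17/64]  R=[35/128,9/32,5/16,3/8,1/2,1]  -> 69/256
v_10 [BRRBRRRBRR]  L=[0,1/4,17/64]  R=[69/256,35/128,9/32,5/16,3/8,1/2,1]  -> 137/512
v_11 [BRRBRRRBRRR]  L=[0,1/4,17/64]  R=[137/512,69/256,35/128,9/32,5/16,3/8,1/2,1]  -> 273/1024
v_12 [BRRBRRRBRRRB]  L=[0,1/4,17/64,273/1024]  R=[137/512,69/256,35/128,9/32,5/16,3/8,1/2,1]  -> 547/2048
v_13 [BRRBRRRBRRRBR]  L=[0,1/4,17/64,273/1024]  R=[547/2048,137/512,69/256,35/128,9/32,5/16,3/8,1/2,1]  -> 1093/4096
v_14 [BRRBRRRBRRRBRB]  L=[0,1/4,17/64,273/1024,1093/4096]  R=[547/2048,137/512,69/256,35/128,9/32,5/16,3/8,1/2,1]  -> 2187/8192
v_15 [BRRBRRRBRRRBRBR]  L=[0,1/4,17/64,273/1024,1093/4096]  R=[2187/8192,547/2048,137/512,69/256,35/128,9/32,5/16,3/8,1/2,1]  -> 4373/16384

4373/16384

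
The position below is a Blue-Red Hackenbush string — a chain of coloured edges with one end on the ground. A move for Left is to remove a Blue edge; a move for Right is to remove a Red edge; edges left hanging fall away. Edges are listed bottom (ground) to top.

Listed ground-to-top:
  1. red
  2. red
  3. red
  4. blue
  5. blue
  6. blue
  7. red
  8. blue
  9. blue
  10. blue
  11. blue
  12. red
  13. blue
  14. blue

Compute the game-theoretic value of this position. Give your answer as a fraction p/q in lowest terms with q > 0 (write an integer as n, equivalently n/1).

-4361/2048

Prefix values for red red red blue blue blue red blue blue blue blue red blue blue via {L|R} + simplicity:
step 1: add red to get r; options L={ (no moves) } R={ 0 } = -1
step 2: add red to get rr; options L={ (no moves) } R={ -1, 0 } = -2
step 3: add red to get rrr; options L={ (no moves) } R={ -2, -1, 0 } = -3
step 4: add blue to get rrrb; options L={ -3 } R={ -2, -1, 0 } = -5/2
step 5: add blue to get rrrbb; options L={ -3, -5/2 } R={ -2, -1, 0 } = -9/4
step 6: add blue to get rrrbbb; options L={ -3, -5/2, -9/4 } R={ -2, -1, 0 } = -17/8
step 7: add red to get rrrbbbr; options L={ -3, -5/2, -9/4 } R={ -17/8, -2, -1, 0 } = -35/16
step 8: add blue to get rrrbbbrb; options L={ -3, -5/2, -9/4, -35/16 } R={ -17/8, -2, -1, 0 } = -69/32
step 9: add blue to get rrrbbbrbb; options L={ -3, -5/2, -9/4, -35/16, -69/32 } R={ -17/8, -2, -1, 0 } = -137/64
step 10: add blue to get rrrbbbrbbb; options L={ -3, -5/2, -9/4, -35/16, -69/32, -137/64 } R={ -17/8, -2, -1, 0 } = -273/128
step 11: add blue to get rrrbbbrbbbb; options L={ -3, -5/2, -9/4, -35/16, -69/32, -137/64, -273/128 } R={ -17/8, -2, -1, 0 } = -545/256
step 12: add red to get rrrbbbrbbbbr; options L={ -3, -5/2, -9/4, -35/16, -69/32, -137/64, -273/128 } R={ -545/256, -17/8, -2, -1, 0 } = -1091/512
step 13: add blue to get rrrbbbrbbbbrb; options L={ -3, -5/2, -9/4, -35/16, -69/32, -137/64, -273/128, -1091/512 } R={ -545/256, -17/8, -2, -1, 0 } = -2181/1024
step 14: add blue to get rrrbbbrbbbbrbb; options L={ -3, -5/2, -9/4, -35/16, -69/32, -137/64, -273/128, -1091/512, -2181/1024 } R={ -545/256, -17/8, -2, -1, 0 } = -4361/2048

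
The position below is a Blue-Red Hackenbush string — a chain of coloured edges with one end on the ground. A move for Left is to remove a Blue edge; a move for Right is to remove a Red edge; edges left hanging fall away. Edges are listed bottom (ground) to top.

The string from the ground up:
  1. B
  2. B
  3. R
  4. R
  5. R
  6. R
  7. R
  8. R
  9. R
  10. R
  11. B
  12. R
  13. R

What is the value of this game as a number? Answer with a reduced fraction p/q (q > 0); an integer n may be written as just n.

Prefix values for B B R R R R R R R R B R R via {L|R} + simplicity:
step 1: add B to get B; options L={ 0 } R={ · } gives 1
step 2: add B to get BB; options L={ 0 1 } R={ · } gives 2
step 3: add R to get BBR; options L={ 0 1 } R={ 2 } gives 3/2
step 4: add R to get BBRR; options L={ 0 1 } R={ 3/2 2 } gives 5/4
step 5: add R to get BBRRR; options L={ 0 1 } R={ 5/4 3/2 2 } gives 9/8
step 6: add R to get BBRRRR; options L={ 0 1 } R={ 9/8 5/4 3/2 2 } gives 17/16
step 7: add R to get BBRRRRR; options L={ 0 1 } R={ 17/16 9/8 5/4 3/2 2 } gives 33/32
step 8: add R to get BBRRRRRR; options L={ 0 1 } R={ 33/32 17/16 9/8 5/4 3/2 2 } gives 65/64
step 9: add R to get BBRRRRRRR; options L={ 0 1 } R={ 65/64 33/32 17/16 9/8 5/4 3/2 2 } gives 129/128
step 10: add R to get BBRRRRRRRR; options L={ 0 1 } R={ 129/128 65/64 33/32 17/16 9/8 5/4 3/2 2 } gives 257/256
step 11: add B to get BBRRRRRRRRB; options L={ 0 1 257/256 } R={ 129/128 65/64 33/32 17/16 9/8 5/4 3/2 2 } gives 515/512
step 12: add R to get BBRRRRRRRRBR; options L={ 0 1 257/256 } R={ 515/512 129/128 65/64 33/32 17/16 9/8 5/4 3/2 2 } gives 1029/1024
step 13: add R to get BBRRRRRRRRBRR; options L={ 0 1 257/256 } R={ 1029/1024 515/512 129/128 65/64 33/32 17/16 9/8 5/4 3/2 2 } gives 2057/2048

2057/2048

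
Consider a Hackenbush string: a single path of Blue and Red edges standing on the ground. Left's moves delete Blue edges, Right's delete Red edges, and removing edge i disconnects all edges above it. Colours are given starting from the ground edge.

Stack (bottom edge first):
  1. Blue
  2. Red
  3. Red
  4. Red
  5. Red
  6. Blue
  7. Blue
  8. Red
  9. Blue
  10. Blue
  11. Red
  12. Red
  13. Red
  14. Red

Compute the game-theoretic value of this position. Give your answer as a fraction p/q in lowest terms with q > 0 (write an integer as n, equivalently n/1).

Build v(s[:k]) for k = 1..14, string s = Blue Red Red Red Red Blue Blue Red Blue Blue Red Red Red Red.
1 of 14 · B · max L 0 · min R +∞ = 1
2 of 14 · BR · max L 0 · min R 1 = 1/2
3 of 14 · BRR · max L 0 · min R 1/2 = 1/4
4 of 14 · BRRR · max L 0 · min R 1/4 = 1/8
5 of 14 · BRRRR · max L 0 · min R 1/8 = 1/16
6 of 14 · BRRRRB · max L 1/16 · min R 1/8 = 3/32
7 of 14 · BRRRRBB · max L 3/32 · min R 1/8 = 7/64
8 of 14 · BRRRRBBR · max L 3/32 · min R 7/64 = 13/128
9 of 14 · BRRRRBBRB · max L 13/128 · min R 7/64 = 27/256
10 of 14 · BRRRRBBRBB · max L 27/256 · min R 7/64 = 55/512
11 of 14 · BRRRRBBRBBR · max L 27/256 · min R 55/512 = 109/1024
12 of 14 · BRRRRBBRBBRR · max L 27/256 · min R 109/1024 = 217/2048
13 of 14 · BRRRRBBRBBRRR · max L 27/256 · min R 217/2048 = 433/4096
14 of 14 · BRRRRBBRBBRRRR · max L 27/256 · min R 433/4096 = 865/8192

865/8192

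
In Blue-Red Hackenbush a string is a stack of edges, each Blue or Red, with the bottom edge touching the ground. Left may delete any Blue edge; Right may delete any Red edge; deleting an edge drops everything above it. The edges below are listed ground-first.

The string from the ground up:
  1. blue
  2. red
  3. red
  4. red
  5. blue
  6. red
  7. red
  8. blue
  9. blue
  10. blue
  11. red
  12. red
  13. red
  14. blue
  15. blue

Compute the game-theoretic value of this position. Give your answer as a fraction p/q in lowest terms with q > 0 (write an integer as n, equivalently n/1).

2503/16384

1 of 15 · b · max L 0 · min R +∞ → 1
2 of 15 · br · max L 0 · min R 1 → 1/2
3 of 15 · brr · max L 0 · min R 1/2 → 1/4
4 of 15 · brrr · max L 0 · min R 1/4 → 1/8
5 of 15 · brrrb · max L 1/8 · min R 1/4 → 3/16
6 of 15 · brrrbr · max L 1/8 · min R 3/16 → 5/32
7 of 15 · brrrbrr · max L 1/8 · min R 5/32 → 9/64
8 of 15 · brrrbrrb · max L 9/64 · min R 5/32 → 19/128
9 of 15 · brrrbrrbb · max L 19/128 · min R 5/32 → 39/256
10 of 15 · brrrbrrbbb · max L 39/256 · min R 5/32 → 79/512
11 of 15 · brrrbrrbbbr · max L 39/256 · min R 79/512 → 157/1024
12 of 15 · brrrbrrbbbrr · max L 39/256 · min R 157/1024 → 313/2048
13 of 15 · brrrbrrbbbrrr · max L 39/256 · min R 313/2048 → 625/4096
14 of 15 · brrrbrrbbbrrrb · max L 625/4096 · min R 313/2048 → 1251/8192
15 of 15 · brrrbrrbbbrrrbb · max L 1251/8192 · min R 313/2048 → 2503/16384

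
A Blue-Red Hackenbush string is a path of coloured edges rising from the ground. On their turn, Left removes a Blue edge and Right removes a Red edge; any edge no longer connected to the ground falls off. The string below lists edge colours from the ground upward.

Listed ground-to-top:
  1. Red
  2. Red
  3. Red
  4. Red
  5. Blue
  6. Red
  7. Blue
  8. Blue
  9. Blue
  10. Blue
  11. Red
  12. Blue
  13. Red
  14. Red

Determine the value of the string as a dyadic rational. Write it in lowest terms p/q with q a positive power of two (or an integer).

-3607/1024

Recurse on prefixes of the 14-edge string Red Red Red Red Blue Red Blue Blue Blue Blue Red Blue Red Red:
1 of 14 · R · max L −∞ · min R 0 → -1
2 of 14 · RR · max L −∞ · min R -1 → -2
3 of 14 · RRR · max L −∞ · min R -2 → -3
4 of 14 · RRRR · max L −∞ · min R -3 → -4
5 of 14 · RRRRB · max L -4 · min R -3 → -7/2
6 of 14 · RRRRBR · max L -4 · min R -7/2 → -15/4
7 of 14 · RRRRBRB · max L -15/4 · min R -7/2 → -29/8
8 of 14 · RRRRBRBB · max L -29/8 · min R -7/2 → -57/16
9 of 14 · RRRRBRBBB · max L -57/16 · min R -7/2 → -113/32
10 of 14 · RRRRBRBBBB · max L -113/32 · min R -7/2 → -225/64
11 of 14 · RRRRBRBBBBR · max L -113/32 · min R -225/64 → -451/128
12 of 14 · RRRRBRBBBBRB · max L -451/128 · min R -225/64 → -901/256
13 of 14 · RRRRBRBBBBRBR · max L -451/128 · min R -901/256 → -1803/512
14 of 14 · RRRRBRBBBBRBRR · max L -451/128 · min R -1803/512 → -3607/1024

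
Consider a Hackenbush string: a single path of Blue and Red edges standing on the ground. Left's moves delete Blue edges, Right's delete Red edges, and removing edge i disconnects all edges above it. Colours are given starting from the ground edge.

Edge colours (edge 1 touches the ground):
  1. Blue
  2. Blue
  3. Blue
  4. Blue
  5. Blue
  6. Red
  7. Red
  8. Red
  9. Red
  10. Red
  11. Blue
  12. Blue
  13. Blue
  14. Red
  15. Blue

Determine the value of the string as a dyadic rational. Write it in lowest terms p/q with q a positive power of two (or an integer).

4155/1024

step 1: add Blue to get B; options L={ 0 } R={  } = 1
step 2: add Blue to get BB; options L={ 0,1 } R={  } = 2
step 3: add Blue to get BBB; options L={ 0,1,2 } R={  } = 3
step 4: add Blue to get BBBB; options L={ 0,1,2,3 } R={  } = 4
step 5: add Blue to get BBBBB; options L={ 0,1,2,3,4 } R={  } = 5
step 6: add Red to get BBBBBR; options L={ 0,1,2,3,4 } R={ 5 } = 9/2
step 7: add Red to get BBBBBRR; options L={ 0,1,2,3,4 } R={ 9/2,5 } = 17/4
step 8: add Red to get BBBBBRRR; options L={ 0,1,2,3,4 } R={ 17/4,9/2,5 } = 33/8
step 9: add Red to get BBBBBRRRR; options L={ 0,1,2,3,4 } R={ 33/8,17/4,9/2,5 } = 65/16
step 10: add Red to get BBBBBRRRRR; options L={ 0,1,2,3,4 } R={ 65/16,33/8,17/4,9/2,5 } = 129/32
step 11: add Blue to get BBBBBRRRRRB; options L={ 0,1,2,3,4,129/32 } R={ 65/16,33/8,17/4,9/2,5 } = 259/64
step 12: add Blue to get BBBBBRRRRRBB; options L={ 0,1,2,3,4,129/32,259/64 } R={ 65/16,33/8,17/4,9/2,5 } = 519/128
step 13: add Blue to get BBBBBRRRRRBBB; options L={ 0,1,2,3,4,129/32,259/64,519/128 } R={ 65/16,33/8,17/4,9/2,5 } = 1039/256
step 14: add Red to get BBBBBRRRRRBBBR; options L={ 0,1,2,3,4,129/32,259/64,519/128 } R={ 1039/256,65/16,33/8,17/4,9/2,5 } = 2077/512
step 15: add Blue to get BBBBBRRRRRBBBRB; options L={ 0,1,2,3,4,129/32,259/64,519/128,2077/512 } R={ 1039/256,65/16,33/8,17/4,9/2,5 } = 4155/1024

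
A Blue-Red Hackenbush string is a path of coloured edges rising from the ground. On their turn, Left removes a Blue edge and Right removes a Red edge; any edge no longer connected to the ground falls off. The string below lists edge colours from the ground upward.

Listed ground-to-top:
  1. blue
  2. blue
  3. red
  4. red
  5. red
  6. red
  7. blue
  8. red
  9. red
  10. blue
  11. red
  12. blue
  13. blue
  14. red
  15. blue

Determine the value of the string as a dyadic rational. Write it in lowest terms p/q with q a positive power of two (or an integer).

8795/8192

Build g(s[:k]) for k = 1..15, string s = blue blue red red red red blue red red blue red blue blue red blue.
edge 1 of 15 (blue): { 0 | (no moves) } = 1
edge 2 of 15 (blue): { 0 1 | (no moves) } = 2
edge 3 of 15 (red): { 0 1 | 2 } = 3/2
edge 4 of 15 (red): { 0 1 | 3/2 2 } = 5/4
edge 5 of 15 (red): { 0 1 | 5/4 3/2 2 } = 9/8
edge 6 of 15 (red): { 0 1 | 9/8 5/4 3/2 2 } = 17/16
edge 7 of 15 (blue): { 0 1 17/16 | 9/8 5/4 3/2 2 } = 35/32
edge 8 of 15 (red): { 0 1 17/16 | 35/32 9/8 5/4 3/2 2 } = 69/64
edge 9 of 15 (red): { 0 1 17/16 | 69/64 35/32 9/8 5/4 3/2 2 } = 137/128
edge 10 of 15 (blue): { 0 1 17/16 137/128 | 69/64 35/32 9/8 5/4 3/2 2 } = 275/256
edge 11 of 15 (red): { 0 1 17/16 137/128 | 275/256 69/64 35/32 9/8 5/4 3/2 2 } = 549/512
edge 12 of 15 (blue): { 0 1 17/16 137/128 549/512 | 275/256 69/64 35/32 9/8 5/4 3/2 2 } = 1099/1024
edge 13 of 15 (blue): { 0 1 17/16 137/128 549/512 1099/1024 | 275/256 69/64 35/32 9/8 5/4 3/2 2 } = 2199/2048
edge 14 of 15 (red): { 0 1 17/16 137/128 549/512 1099/1024 | 2199/2048 275/256 69/64 35/32 9/8 5/4 3/2 2 } = 4397/4096
edge 15 of 15 (blue): { 0 1 17/16 137/128 549/512 1099/1024 4397/4096 | 2199/2048 275/256 69/64 35/32 9/8 5/4 3/2 2 } = 8795/8192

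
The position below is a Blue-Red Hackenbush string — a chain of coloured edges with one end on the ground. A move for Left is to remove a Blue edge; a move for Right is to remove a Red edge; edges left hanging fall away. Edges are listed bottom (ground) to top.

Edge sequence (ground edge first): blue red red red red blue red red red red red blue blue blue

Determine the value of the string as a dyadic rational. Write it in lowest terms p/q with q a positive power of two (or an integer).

527/8192

edge 1 of 14 (blue): { 0 | · } = 1
edge 2 of 14 (red): { 0 | 1 } = 1/2
edge 3 of 14 (red): { 0 | 1/2,1 } = 1/4
edge 4 of 14 (red): { 0 | 1/4,1/2,1 } = 1/8
edge 5 of 14 (red): { 0 | 1/8,1/4,1/2,1 } = 1/16
edge 6 of 14 (blue): { 0,1/16 | 1/8,1/4,1/2,1 } = 3/32
edge 7 of 14 (red): { 0,1/16 | 3/32,1/8,1/4,1/2,1 } = 5/64
edge 8 of 14 (red): { 0,1/16 | 5/64,3/32,1/8,1/4,1/2,1 } = 9/128
edge 9 of 14 (red): { 0,1/16 | 9/128,5/64,3/32,1/8,1/4,1/2,1 } = 17/256
edge 10 of 14 (red): { 0,1/16 | 17/256,9/128,5/64,3/32,1/8,1/4,1/2,1 } = 33/512
edge 11 of 14 (red): { 0,1/16 | 33/512,17/256,9/128,5/64,3/32,1/8,1/4,1/2,1 } = 65/1024
edge 12 of 14 (blue): { 0,1/16,65/1024 | 33/512,17/256,9/128,5/64,3/32,1/8,1/4,1/2,1 } = 131/2048
edge 13 of 14 (blue): { 0,1/16,65/1024,131/2048 | 33/512,17/256,9/128,5/64,3/32,1/8,1/4,1/2,1 } = 263/4096
edge 14 of 14 (blue): { 0,1/16,65/1024,131/2048,263/4096 | 33/512,17/256,9/128,5/64,3/32,1/8,1/4,1/2,1 } = 527/8192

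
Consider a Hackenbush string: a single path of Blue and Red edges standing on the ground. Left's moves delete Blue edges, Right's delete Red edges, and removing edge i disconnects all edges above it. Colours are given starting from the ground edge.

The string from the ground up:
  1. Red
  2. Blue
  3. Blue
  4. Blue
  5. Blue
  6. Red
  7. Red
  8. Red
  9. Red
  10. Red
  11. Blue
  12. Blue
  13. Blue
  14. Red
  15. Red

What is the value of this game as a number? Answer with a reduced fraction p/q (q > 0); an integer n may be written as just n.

1 of 15 · R · max L −∞ · min R 0 → -1
2 of 15 · RB · max L -1 · min R 0 → -1/2
3 of 15 · RBB · max L -1/2 · min R 0 → -1/4
4 of 15 · RBBB · max L -1/4 · min R 0 → -1/8
5 of 15 · RBBBB · max L -1/8 · min R 0 → -1/16
6 of 15 · RBBBBR · max L -1/8 · min R -1/16 → -3/32
7 of 15 · RBBBBRR · max L -1/8 · min R -3/32 → -7/64
8 of 15 · RBBBBRRR · max L -1/8 · min R -7/64 → -15/128
9 of 15 · RBBBBRRRR · max L -1/8 · min R -15/128 → -31/256
10 of 15 · RBBBBRRRRR · max L -1/8 · min R -31/256 → -63/512
11 of 15 · RBBBBRRRRRB · max L -63/512 · min R -31/256 → -125/1024
12 of 15 · RBBBBRRRRRBB · max L -125/1024 · min R -31/256 → -249/2048
13 of 15 · RBBBBRRRRRBBB · max L -249/2048 · min R -31/256 → -497/4096
14 of 15 · RBBBBRRRRRBBBR · max L -249/2048 · min R -497/4096 → -995/8192
15 of 15 · RBBBBRRRRRBBBRR · max L -249/2048 · min R -995/8192 → -1991/16384

-1991/16384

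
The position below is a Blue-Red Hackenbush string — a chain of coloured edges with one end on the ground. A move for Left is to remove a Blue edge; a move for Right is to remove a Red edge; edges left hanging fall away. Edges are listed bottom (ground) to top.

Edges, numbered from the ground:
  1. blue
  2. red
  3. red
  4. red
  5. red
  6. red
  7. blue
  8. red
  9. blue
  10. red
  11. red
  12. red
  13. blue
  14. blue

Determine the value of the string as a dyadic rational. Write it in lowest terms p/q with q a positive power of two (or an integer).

327/8192

Build G(s[:k]) for k = 1..14, string s = blue red red red red red blue red blue red red red blue blue.
G_1 [b]  L=[0]  R=[none]  ⇒ 1
G_2 [br]  L=[0]  R=[1]  ⇒ 1/2
G_3 [brr]  L=[0]  R=[1/2, 1]  ⇒ 1/4
G_4 [brrr]  L=[0]  R=[1/4, 1/2, 1]  ⇒ 1/8
G_5 [brrrr]  L=[0]  R=[1/8, 1/4, 1/2, 1]  ⇒ 1/16
G_6 [brrrrr]  L=[0]  R=[1/16, 1/8, 1/4, 1/2, 1]  ⇒ 1/32
G_7 [brrrrrb]  L=[0, 1/32]  R=[1/16, 1/8, 1/4, 1/2, 1]  ⇒ 3/64
G_8 [brrrrrbr]  L=[0, 1/32]  R=[3/64, 1/16, 1/8, 1/4, 1/2, 1]  ⇒ 5/128
G_9 [brrrrrbrb]  L=[0, 1/32, 5/128]  R=[3/64, 1/16, 1/8, 1/4, 1/2, 1]  ⇒ 11/256
G_10 [brrrrrbrbr]  L=[0, 1/32, 5/128]  R=[11/256, 3/64, 1/16, 1/8, 1/4, 1/2, 1]  ⇒ 21/512
G_11 [brrrrrbrbrr]  L=[0, 1/32, 5/128]  R=[21/512, 11/256, 3/64, 1/16, 1/8, 1/4, 1/2, 1]  ⇒ 41/1024
G_12 [brrrrrbrbrrr]  L=[0, 1/32, 5/128]  R=[41/1024, 21/512, 11/256, 3/64, 1/16, 1/8, 1/4, 1/2, 1]  ⇒ 81/2048
G_13 [brrrrrbrbrrrb]  L=[0, 1/32, 5/128, 81/2048]  R=[41/1024, 21/512, 11/256, 3/64, 1/16, 1/8, 1/4, 1/2, 1]  ⇒ 163/4096
G_14 [brrrrrbrbrrrbb]  L=[0, 1/32, 5/128, 81/2048, 163/4096]  R=[41/1024, 21/512, 11/256, 3/64, 1/16, 1/8, 1/4, 1/2, 1]  ⇒ 327/8192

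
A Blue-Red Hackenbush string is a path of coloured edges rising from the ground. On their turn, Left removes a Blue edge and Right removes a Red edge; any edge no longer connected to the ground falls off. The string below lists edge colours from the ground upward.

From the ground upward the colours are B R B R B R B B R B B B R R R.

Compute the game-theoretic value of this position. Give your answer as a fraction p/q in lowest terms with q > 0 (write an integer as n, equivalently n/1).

v_1 [B]  L=[0]  R=[—]  gives 1
v_2 [BR]  L=[0]  R=[1]  gives 1/2
v_3 [BRB]  L=[0,1/2]  R=[1]  gives 3/4
v_4 [BRBR]  L=[0,1/2]  R=[3/4,1]  gives 5/8
v_5 [BRBRB]  L=[0,1/2,5/8]  R=[3/4,1]  gives 11/16
v_6 [BRBRBR]  L=[0,1/2,5/8]  R=[11/16,3/4,1]  gives 21/32
v_7 [BRBRBRB]  L=[0,1/2,5/8,21/32]  R=[11/16,3/4,1]  gives 43/64
v_8 [BRBRBRBB]  L=[0,1/2,5/8,21/32,43/64]  R=[11/16,3/4,1]  gives 87/128
v_9 [BRBRBRBBR]  L=[0,1/2,5/8,21/32,43/64]  R=[87/128,11/16,3/4,1]  gives 173/256
v_10 [BRBRBRBBRB]  L=[0,1/2,5/8,21/32,43/64,173/256]  R=[87/128,11/16,3/4,1]  gives 347/512
v_11 [BRBRBRBBRBB]  L=[0,1/2,5/8,21/32,43/64,173/256,347/512]  R=[87/128,11/16,3/4,1]  gives 695/1024
v_12 [BRBRBRBBRBBB]  L=[0,1/2,5/8,21/32,43/64,173/256,347/512,695/1024]  R=[87/128,11/16,3/4,1]  gives 1391/2048
v_13 [BRBRBRBBRBBBR]  L=[0,1/2,5/8,21/32,43/64,173/256,347/512,695/1024]  R=[1391/2048,87/128,11/16,3/4,1]  gives 2781/4096
v_14 [BRBRBRBBRBBBRR]  L=[0,1/2,5/8,21/32,43/64,173/256,347/512,695/1024]  R=[2781/4096,1391/2048,87/128,11/16,3/4,1]  gives 5561/8192
v_15 [BRBRBRBBRBBBRRR]  L=[0,1/2,5/8,21/32,43/64,173/256,347/512,695/1024]  R=[5561/8192,2781/4096,1391/2048,87/128,11/16,3/4,1]  gives 11121/16384

11121/16384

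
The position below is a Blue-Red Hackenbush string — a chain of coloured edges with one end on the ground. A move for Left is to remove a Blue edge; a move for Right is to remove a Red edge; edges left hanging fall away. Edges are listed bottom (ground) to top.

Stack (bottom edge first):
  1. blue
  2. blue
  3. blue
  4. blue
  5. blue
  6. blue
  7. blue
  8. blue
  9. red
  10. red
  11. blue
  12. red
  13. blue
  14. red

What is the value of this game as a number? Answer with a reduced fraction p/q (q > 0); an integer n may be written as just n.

1 of 14 · b · max L 0 · min R +∞ => 1
2 of 14 · bb · max L 1 · min R +∞ => 2
3 of 14 · bbb · max L 2 · min R +∞ => 3
4 of 14 · bbbb · max L 3 · min R +∞ => 4
5 of 14 · bbbbb · max L 4 · min R +∞ => 5
6 of 14 · bbbbbb · max L 5 · min R +∞ => 6
7 of 14 · bbbbbbb · max L 6 · min R +∞ => 7
8 of 14 · bbbbbbbb · max L 7 · min R +∞ => 8
9 of 14 · bbbbbbbbr · max L 7 · min R 8 => 15/2
10 of 14 · bbbbbbbbrr · max L 7 · min R 15/2 => 29/4
11 of 14 · bbbbbbbbrrb · max L 29/4 · min R 15/2 => 59/8
12 of 14 · bbbbbbbbrrbr · max L 29/4 · min R 59/8 => 117/16
13 of 14 · bbbbbbbbrrbrb · max L 117/16 · min R 59/8 => 235/32
14 of 14 · bbbbbbbbrrbrbr · max L 117/16 · min R 235/32 => 469/64

469/64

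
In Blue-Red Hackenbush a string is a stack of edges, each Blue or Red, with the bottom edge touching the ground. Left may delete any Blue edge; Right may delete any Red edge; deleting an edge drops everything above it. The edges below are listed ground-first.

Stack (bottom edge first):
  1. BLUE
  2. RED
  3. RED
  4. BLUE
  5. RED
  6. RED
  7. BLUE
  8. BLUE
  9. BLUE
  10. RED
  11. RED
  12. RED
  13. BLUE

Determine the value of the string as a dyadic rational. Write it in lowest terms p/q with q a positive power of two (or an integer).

1251/4096

edge 1 of 13 (BLUE): { 0 | ∅ } = 1
edge 2 of 13 (RED): { 0 | 1 } = 1/2
edge 3 of 13 (RED): { 0 | 1/2; 1 } = 1/4
edge 4 of 13 (BLUE): { 0; 1/4 | 1/2; 1 } = 3/8
edge 5 of 13 (RED): { 0; 1/4 | 3/8; 1/2; 1 } = 5/16
edge 6 of 13 (RED): { 0; 1/4 | 5/16; 3/8; 1/2; 1 } = 9/32
edge 7 of 13 (BLUE): { 0; 1/4; 9/32 | 5/16; 3/8; 1/2; 1 } = 19/64
edge 8 of 13 (BLUE): { 0; 1/4; 9/32; 19/64 | 5/16; 3/8; 1/2; 1 } = 39/128
edge 9 of 13 (BLUE): { 0; 1/4; 9/32; 19/64; 39/128 | 5/16; 3/8; 1/2; 1 } = 79/256
edge 10 of 13 (RED): { 0; 1/4; 9/32; 19/64; 39/128 | 79/256; 5/16; 3/8; 1/2; 1 } = 157/512
edge 11 of 13 (RED): { 0; 1/4; 9/32; 19/64; 39/128 | 157/512; 79/256; 5/16; 3/8; 1/2; 1 } = 313/1024
edge 12 of 13 (RED): { 0; 1/4; 9/32; 19/64; 39/128 | 313/1024; 157/512; 79/256; 5/16; 3/8; 1/2; 1 } = 625/2048
edge 13 of 13 (BLUE): { 0; 1/4; 9/32; 19/64; 39/128; 625/2048 | 313/1024; 157/512; 79/256; 5/16; 3/8; 1/2; 1 } = 1251/4096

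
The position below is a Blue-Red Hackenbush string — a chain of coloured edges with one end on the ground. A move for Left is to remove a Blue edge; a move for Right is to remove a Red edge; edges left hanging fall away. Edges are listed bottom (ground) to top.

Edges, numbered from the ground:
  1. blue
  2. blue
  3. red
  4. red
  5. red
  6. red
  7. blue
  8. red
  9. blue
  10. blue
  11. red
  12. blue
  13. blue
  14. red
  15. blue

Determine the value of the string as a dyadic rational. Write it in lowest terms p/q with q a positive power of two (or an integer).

edge 1 of 15 (blue): { 0 | ∅ } → 1
edge 2 of 15 (blue): { 0, 1 | ∅ } → 2
edge 3 of 15 (red): { 0, 1 | 2 } → 3/2
edge 4 of 15 (red): { 0, 1 | 3/2, 2 } → 5/4
edge 5 of 15 (red): { 0, 1 | 5/4, 3/2, 2 } → 9/8
edge 6 of 15 (red): { 0, 1 | 9/8, 5/4, 3/2, 2 } → 17/16
edge 7 of 15 (blue): { 0, 1, 17/16 | 9/8, 5/4, 3/2, 2 } → 35/32
edge 8 of 15 (red): { 0, 1, 17/16 | 35/32, 9/8, 5/4, 3/2, 2 } → 69/64
edge 9 of 15 (blue): { 0, 1, 17/16, 69/64 | 35/32, 9/8, 5/4, 3/2, 2 } → 139/128
edge 10 of 15 (blue): { 0, 1, 17/16, 69/64, 139/128 | 35/32, 9/8, 5/4, 3/2, 2 } → 279/256
edge 11 of 15 (red): { 0, 1, 17/16, 69/64, 139/128 | 279/256, 35/32, 9/8, 5/4, 3/2, 2 } → 557/512
edge 12 of 15 (blue): { 0, 1, 17/16, 69/64, 139/128, 557/512 | 279/256, 35/32, 9/8, 5/4, 3/2, 2 } → 1115/1024
edge 13 of 15 (blue): { 0, 1, 17/16, 69/64, 139/128, 557/512, 1115/1024 | 279/256, 35/32, 9/8, 5/4, 3/2, 2 } → 2231/2048
edge 14 of 15 (red): { 0, 1, 17/16, 69/64, 139/128, 557/512, 1115/1024 | 2231/2048, 279/256, 35/32, 9/8, 5/4, 3/2, 2 } → 4461/4096
edge 15 of 15 (blue): { 0, 1, 17/16, 69/64, 139/128, 557/512, 1115/1024, 4461/4096 | 2231/2048, 279/256, 35/32, 9/8, 5/4, 3/2, 2 } → 8923/8192

8923/8192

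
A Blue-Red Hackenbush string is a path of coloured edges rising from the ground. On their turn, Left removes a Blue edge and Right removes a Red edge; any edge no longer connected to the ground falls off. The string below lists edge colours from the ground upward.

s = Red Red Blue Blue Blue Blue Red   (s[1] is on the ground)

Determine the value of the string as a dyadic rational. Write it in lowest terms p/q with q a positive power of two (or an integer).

step 1: add Red to get R; options L={ — } R={ 0 } so -1
step 2: add Red to get RR; options L={ — } R={ -1,0 } so -2
step 3: add Blue to get RRB; options L={ -2 } R={ -1,0 } so -3/2
step 4: add Blue to get RRBB; options L={ -2,-3/2 } R={ -1,0 } so -5/4
step 5: add Blue to get RRBBB; options L={ -2,-3/2,-5/4 } R={ -1,0 } so -9/8
step 6: add Blue to get RRBBBB; options L={ -2,-3/2,-5/4,-9/8 } R={ -1,0 } so -17/16
step 7: add Red to get RRBBBBR; options L={ -2,-3/2,-5/4,-9/8 } R={ -17/16,-1,0 } so -35/32

-35/32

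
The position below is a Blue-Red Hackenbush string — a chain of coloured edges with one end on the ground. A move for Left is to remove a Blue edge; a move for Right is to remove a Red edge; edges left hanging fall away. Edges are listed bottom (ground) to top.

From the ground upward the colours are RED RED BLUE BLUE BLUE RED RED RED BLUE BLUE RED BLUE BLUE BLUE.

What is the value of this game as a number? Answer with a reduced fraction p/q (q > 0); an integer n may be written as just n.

-5009/4096

g_1 [R]  L=[—]  R=[0]  gives -1
g_2 [RR]  L=[—]  R=[-1,0]  gives -2
g_3 [RRB]  L=[-2]  R=[-1,0]  gives -3/2
g_4 [RRBB]  L=[-2,-3/2]  R=[-1,0]  gives -5/4
g_5 [RRBBB]  L=[-2,-3/2,-5/4]  R=[-1,0]  gives -9/8
g_6 [RRBBBR]  L=[-2,-3/2,-5/4]  R=[-9/8,-1,0]  gives -19/16
g_7 [RRBBBRR]  L=[-2,-3/2,-5/4]  R=[-19/16,-9/8,-1,0]  gives -39/32
g_8 [RRBBBRRR]  L=[-2,-3/2,-5/4]  R=[-39/32,-19/16,-9/8,-1,0]  gives -79/64
g_9 [RRBBBRRRB]  L=[-2,-3/2,-5/4,-79/64]  R=[-39/32,-19/16,-9/8,-1,0]  gives -157/128
g_10 [RRBBBRRRBB]  L=[-2,-3/2,-5/4,-79/64,-157/128]  R=[-39/32,-19/16,-9/8,-1,0]  gives -313/256
g_11 [RRBBBRRRBBR]  L=[-2,-3/2,-5/4,-79/64,-157/128]  R=[-313/256,-39/32,-19/16,-9/8,-1,0]  gives -627/512
g_12 [RRBBBRRRBBRB]  L=[-2,-3/2,-5/4,-79/64,-157/128,-627/512]  R=[-313/256,-39/32,-19/16,-9/8,-1,0]  gives -1253/1024
g_13 [RRBBBRRRBBRBB]  L=[-2,-3/2,-5/4,-79/64,-157/128,-627/512,-1253/1024]  R=[-313/256,-39/32,-19/16,-9/8,-1,0]  gives -2505/2048
g_14 [RRBBBRRRBBRBBB]  L=[-2,-3/2,-5/4,-79/64,-157/128,-627/512,-1253/1024,-2505/2048]  R=[-313/256,-39/32,-19/16,-9/8,-1,0]  gives -5009/4096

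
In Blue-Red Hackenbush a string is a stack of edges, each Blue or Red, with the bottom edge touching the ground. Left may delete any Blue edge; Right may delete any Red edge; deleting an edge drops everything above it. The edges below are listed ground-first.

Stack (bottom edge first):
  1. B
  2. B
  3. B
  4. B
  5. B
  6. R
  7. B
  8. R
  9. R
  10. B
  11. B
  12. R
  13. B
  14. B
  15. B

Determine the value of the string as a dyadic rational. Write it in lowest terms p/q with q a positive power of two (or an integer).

4719/1024

step 1: add B to get B; options L={ 0 } R={ ∅ } so 1
step 2: add B to get BB; options L={ 0, 1 } R={ ∅ } so 2
step 3: add B to get BBB; options L={ 0, 1, 2 } R={ ∅ } so 3
step 4: add B to get BBBB; options L={ 0, 1, 2, 3 } R={ ∅ } so 4
step 5: add B to get BBBBB; options L={ 0, 1, 2, 3, 4 } R={ ∅ } so 5
step 6: add R to get BBBBBR; options L={ 0, 1, 2, 3, 4 } R={ 5 } so 9/2
step 7: add B to get BBBBBRB; options L={ 0, 1, 2, 3, 4, 9/2 } R={ 5 } so 19/4
step 8: add R to get BBBBBRBR; options L={ 0, 1, 2, 3, 4, 9/2 } R={ 19/4, 5 } so 37/8
step 9: add R to get BBBBBRBRR; options L={ 0, 1, 2, 3, 4, 9/2 } R={ 37/8, 19/4, 5 } so 73/16
step 10: add B to get BBBBBRBRRB; options L={ 0, 1, 2, 3, 4, 9/2, 73/16 } R={ 37/8, 19/4, 5 } so 147/32
step 11: add B to get BBBBBRBRRBB; options L={ 0, 1, 2, 3, 4, 9/2, 73/16, 147/32 } R={ 37/8, 19/4, 5 } so 295/64
step 12: add R to get BBBBBRBRRBBR; options L={ 0, 1, 2, 3, 4, 9/2, 73/16, 147/32 } R={ 295/64, 37/8, 19/4, 5 } so 589/128
step 13: add B to get BBBBBRBRRBBRB; options L={ 0, 1, 2, 3, 4, 9/2, 73/16, 147/32, 589/128 } R={ 295/64, 37/8, 19/4, 5 } so 1179/256
step 14: add B to get BBBBBRBRRBBRBB; options L={ 0, 1, 2, 3, 4, 9/2, 73/16, 147/32, 589/128, 1179/256 } R={ 295/64, 37/8, 19/4, 5 } so 2359/512
step 15: add B to get BBBBBRBRRBBRBBB; options L={ 0, 1, 2, 3, 4, 9/2, 73/16, 147/32, 589/128, 1179/256, 2359/512 } R={ 295/64, 37/8, 19/4, 5 } so 4719/1024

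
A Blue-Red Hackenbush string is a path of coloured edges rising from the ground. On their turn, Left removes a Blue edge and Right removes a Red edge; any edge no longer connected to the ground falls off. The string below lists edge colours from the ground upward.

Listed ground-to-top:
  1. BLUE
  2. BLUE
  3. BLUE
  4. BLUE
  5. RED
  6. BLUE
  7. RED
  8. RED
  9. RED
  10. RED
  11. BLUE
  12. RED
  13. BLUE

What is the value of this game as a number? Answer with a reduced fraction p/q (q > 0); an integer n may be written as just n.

1803/512

edge 1 of 13 (BLUE): { 0 | — } gives 1
edge 2 of 13 (BLUE): { 0,1 | — } gives 2
edge 3 of 13 (BLUE): { 0,1,2 | — } gives 3
edge 4 of 13 (BLUE): { 0,1,2,3 | — } gives 4
edge 5 of 13 (RED): { 0,1,2,3 | 4 } gives 7/2
edge 6 of 13 (BLUE): { 0,1,2,3,7/2 | 4 } gives 15/4
edge 7 of 13 (RED): { 0,1,2,3,7/2 | 15/4,4 } gives 29/8
edge 8 of 13 (RED): { 0,1,2,3,7/2 | 29/8,15/4,4 } gives 57/16
edge 9 of 13 (RED): { 0,1,2,3,7/2 | 57/16,29/8,15/4,4 } gives 113/32
edge 10 of 13 (RED): { 0,1,2,3,7/2 | 113/32,57/16,29/8,15/4,4 } gives 225/64
edge 11 of 13 (BLUE): { 0,1,2,3,7/2,225/64 | 113/32,57/16,29/8,15/4,4 } gives 451/128
edge 12 of 13 (RED): { 0,1,2,3,7/2,225/64 | 451/128,113/32,57/16,29/8,15/4,4 } gives 901/256
edge 13 of 13 (BLUE): { 0,1,2,3,7/2,225/64,901/256 | 451/128,113/32,57/16,29/8,15/4,4 } gives 1803/512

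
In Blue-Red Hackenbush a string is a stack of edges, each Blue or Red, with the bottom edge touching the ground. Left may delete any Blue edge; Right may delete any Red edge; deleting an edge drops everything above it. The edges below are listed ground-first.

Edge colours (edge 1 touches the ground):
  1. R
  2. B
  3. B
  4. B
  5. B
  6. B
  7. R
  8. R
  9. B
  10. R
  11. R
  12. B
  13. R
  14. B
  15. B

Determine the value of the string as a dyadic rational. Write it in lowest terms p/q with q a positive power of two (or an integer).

R: Left { (no moves) }, Right { 0 } so simplest -1
RB: Left { -1 }, Right { 0 } so simplest -1/2
RBB: Left { -1 -1/2 }, Right { 0 } so simplest -1/4
RBBB: Left { -1 -1/2 -1/4 }, Right { 0 } so simplest -1/8
RBBBB: Left { -1 -1/2 -1/4 -1/8 }, Right { 0 } so simplest -1/16
RBBBBB: Left { -1 -1/2 -1/4 -1/8 -1/16 }, Right { 0 } so simplest -1/32
RBBBBBR: Left { -1 -1/2 -1/4 -1/8 -1/16 }, Right { -1/32 0 } so simplest -3/64
RBBBBBRR: Left { -1 -1/2 -1/4 -1/8 -1/16 }, Right { -3/64 -1/32 0 } so simplest -7/128
RBBBBBRRB: Left { -1 -1/2 -1/4 -1/8 -1/16 -7/128 }, Right { -3/64 -1/32 0 } so simplest -13/256
RBBBBBRRBR: Left { -1 -1/2 -1/4 -1/8 -1/16 -7/128 }, Right { -13/256 -3/64 -1/32 0 } so simplest -27/512
RBBBBBRRBRR: Left { -1 -1/2 -1/4 -1/8 -1/16 -7/128 }, Right { -27/512 -13/256 -3/64 -1/32 0 } so simplest -55/1024
RBBBBBRRBRRB: Left { -1 -1/2 -1/4 -1/8 -1/16 -7/128 -55/1024 }, Right { -27/512 -13/256 -3/64 -1/32 0 } so simplest -109/2048
RBBBBBRRBRRBR: Left { -1 -1/2 -1/4 -1/8 -1/16 -7/128 -55/1024 }, Right { -109/2048 -27/512 -13/256 -3/64 -1/32 0 } so simplest -219/4096
RBBBBBRRBRRBRB: Left { -1 -1/2 -1/4 -1/8 -1/16 -7/128 -55/1024 -219/4096 }, Right { -109/2048 -27/512 -13/256 -3/64 -1/32 0 } so simplest -437/8192
RBBBBBRRBRRBRBB: Left { -1 -1/2 -1/4 -1/8 -1/16 -7/128 -55/1024 -219/4096 -437/8192 }, Right { -109/2048 -27/512 -13/256 -3/64 -1/32 0 } so simplest -873/16384

-873/16384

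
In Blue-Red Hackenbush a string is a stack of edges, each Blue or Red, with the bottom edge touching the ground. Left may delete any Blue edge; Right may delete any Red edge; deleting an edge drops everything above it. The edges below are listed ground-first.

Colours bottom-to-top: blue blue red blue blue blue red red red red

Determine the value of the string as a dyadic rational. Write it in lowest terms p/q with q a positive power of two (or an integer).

481/256

b: Left { 0 }, Right { none } -> simplest 1
bb: Left { 0, 1 }, Right { none } -> simplest 2
bbr: Left { 0, 1 }, Right { 2 } -> simplest 3/2
bbrb: Left { 0, 1, 3/2 }, Right { 2 } -> simplest 7/4
bbrbb: Left { 0, 1, 3/2, 7/4 }, Right { 2 } -> simplest 15/8
bbrbbb: Left { 0, 1, 3/2, 7/4, 15/8 }, Right { 2 } -> simplest 31/16
bbrbbbr: Left { 0, 1, 3/2, 7/4, 15/8 }, Right { 31/16, 2 } -> simplest 61/32
bbrbbbrr: Left { 0, 1, 3/2, 7/4, 15/8 }, Right { 61/32, 31/16, 2 } -> simplest 121/64
bbrbbbrrr: Left { 0, 1, 3/2, 7/4, 15/8 }, Right { 121/64, 61/32, 31/16, 2 } -> simplest 241/128
bbrbbbrrrr: Left { 0, 1, 3/2, 7/4, 15/8 }, Right { 241/128, 121/64, 61/32, 31/16, 2 } -> simplest 481/256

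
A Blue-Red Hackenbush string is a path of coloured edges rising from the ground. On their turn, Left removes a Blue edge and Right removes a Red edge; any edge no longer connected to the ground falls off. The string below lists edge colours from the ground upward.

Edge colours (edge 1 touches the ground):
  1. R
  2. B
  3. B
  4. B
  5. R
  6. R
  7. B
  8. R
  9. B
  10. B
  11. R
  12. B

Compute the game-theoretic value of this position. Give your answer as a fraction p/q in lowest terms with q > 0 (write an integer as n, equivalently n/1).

v_1 [R]  L=[·]  R=[0]  -> -1
v_2 [RB]  L=[-1]  R=[0]  -> -1/2
v_3 [RBB]  L=[-1, -1/2]  R=[0]  -> -1/4
v_4 [RBBB]  L=[-1, -1/2, -1/4]  R=[0]  -> -1/8
v_5 [RBBBR]  L=[-1, -1/2, -1/4]  R=[-1/8, 0]  -> -3/16
v_6 [RBBBRR]  L=[-1, -1/2, -1/4]  R=[-3/16, -1/8, 0]  -> -7/32
v_7 [RBBBRRB]  L=[-1, -1/2, -1/4, -7/32]  R=[-3/16, -1/8, 0]  -> -13/64
v_8 [RBBBRRBR]  L=[-1, -1/2, -1/4, -7/32]  R=[-13/64, -3/16, -1/8, 0]  -> -27/128
v_9 [RBBBRRBRB]  L=[-1, -1/2, -1/4, -7/32, -27/128]  R=[-13/64, -3/16, -1/8, 0]  -> -53/256
v_10 [RBBBRRBRBB]  L=[-1, -1/2, -1/4, -7/32, -27/128, -53/256]  R=[-13/64, -3/16, -1/8, 0]  -> -105/512
v_11 [RBBBRRBRBBR]  L=[-1, -1/2, -1/4, -7/32, -27/128, -53/256]  R=[-105/512, -13/64, -3/16, -1/8, 0]  -> -211/1024
v_12 [RBBBRRBRBBRB]  L=[-1, -1/2, -1/4, -7/32, -27/128, -53/256, -211/1024]  R=[-105/512, -13/64, -3/16, -1/8, 0]  -> -421/2048

-421/2048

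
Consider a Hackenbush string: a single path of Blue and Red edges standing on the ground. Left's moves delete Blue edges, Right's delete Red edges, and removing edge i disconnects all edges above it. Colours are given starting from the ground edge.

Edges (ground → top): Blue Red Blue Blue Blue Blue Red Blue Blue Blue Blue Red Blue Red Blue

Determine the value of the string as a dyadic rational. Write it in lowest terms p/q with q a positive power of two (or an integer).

15851/16384

Recurse on prefixes of the 15-edge string Blue Red Blue Blue Blue Blue Red Blue Blue Blue Blue Red Blue Red Blue:
v(B) = { 0 |  } -> 1
v(BR) = { 0 | 1 } -> 1/2
v(BRB) = { 0,1/2 | 1 } -> 3/4
v(BRBB) = { 0,1/2,3/4 | 1 } -> 7/8
v(BRBBB) = { 0,1/2,3/4,7/8 | 1 } -> 15/16
v(BRBBBB) = { 0,1/2,3/4,7/8,15/16 | 1 } -> 31/32
v(BRBBBBR) = { 0,1/2,3/4,7/8,15/16 | 31/32,1 } -> 61/64
v(BRBBBBRB) = { 0,1/2,3/4,7/8,15/16,61/64 | 31/32,1 } -> 123/128
v(BRBBBBRBB) = { 0,1/2,3/4,7/8,15/16,61/64,123/128 | 31/32,1 } -> 247/256
v(BRBBBBRBBB) = { 0,1/2,3/4,7/8,15/16,61/64,123/128,247/256 | 31/32,1 } -> 495/512
v(BRBBBBRBBBB) = { 0,1/2,3/4,7/8,15/16,61/64,123/128,247/256,495/512 | 31/32,1 } -> 991/1024
v(BRBBBBRBBBBR) = { 0,1/2,3/4,7/8,15/16,61/64,123/128,247/256,495/512 | 991/1024,31/32,1 } -> 1981/2048
v(BRBBBBRBBBBRB) = { 0,1/2,3/4,7/8,15/16,61/64,123/128,247/256,495/512,1981/2048 | 991/1024,31/32,1 } -> 3963/4096
v(BRBBBBRBBBBRBR) = { 0,1/2,3/4,7/8,15/16,61/64,123/128,247/256,495/512,1981/2048 | 3963/4096,991/1024,31/32,1 } -> 7925/8192
v(BRBBBBRBBBBRBRB) = { 0,1/2,3/4,7/8,15/16,61/64,123/128,247/256,495/512,1981/2048,7925/8192 | 3963/4096,991/1024,31/32,1 } -> 15851/16384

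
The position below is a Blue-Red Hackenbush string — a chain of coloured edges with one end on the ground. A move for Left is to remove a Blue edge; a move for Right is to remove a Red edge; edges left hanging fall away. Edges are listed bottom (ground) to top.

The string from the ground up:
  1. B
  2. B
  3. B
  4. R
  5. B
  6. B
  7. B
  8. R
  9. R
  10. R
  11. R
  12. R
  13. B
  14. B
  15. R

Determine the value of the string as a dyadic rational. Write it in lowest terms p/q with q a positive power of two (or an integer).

B: Left { 0 }, Right { — } — simplest 1
BB: Left { 0,1 }, Right { — } — simplest 2
BBB: Left { 0,1,2 }, Right { — } — simplest 3
BBBR: Left { 0,1,2 }, Right { 3 } — simplest 5/2
BBBRB: Left { 0,1,2,5/2 }, Right { 3 } — simplest 11/4
BBBRBB: Left { 0,1,2,5/2,11/4 }, Right { 3 } — simplest 23/8
BBBRBBB: Left { 0,1,2,5/2,11/4,23/8 }, Right { 3 } — simplest 47/16
BBBRBBBR: Left { 0,1,2,5/2,11/4,23/8 }, Right { 47/16,3 } — simplest 93/32
BBBRBBBRR: Left { 0,1,2,5/2,11/4,23/8 }, Right { 93/32,47/16,3 } — simplest 185/64
BBBRBBBRRR: Left { 0,1,2,5/2,11/4,23/8 }, Right { 185/64,93/32,47/16,3 } — simplest 369/128
BBBRBBBRRRR: Left { 0,1,2,5/2,11/4,23/8 }, Right { 369/128,185/64,93/32,47/16,3 } — simplest 737/256
BBBRBBBRRRRR: Left { 0,1,2,5/2,11/4,23/8 }, Right { 737/256,369/128,185/64,93/32,47/16,3 } — simplest 1473/512
BBBRBBBRRRRRB: Left { 0,1,2,5/2,11/4,23/8,1473/512 }, Right { 737/256,369/128,185/64,93/32,47/16,3 } — simplest 2947/1024
BBBRBBBRRRRRBB: Left { 0,1,2,5/2,11/4,23/8,1473/512,2947/1024 }, Right { 737/256,369/128,185/64,93/32,47/16,3 } — simplest 5895/2048
BBBRBBBRRRRRBBR: Left { 0,1,2,5/2,11/4,23/8,1473/512,2947/1024 }, Right { 5895/2048,737/256,369/128,185/64,93/32,47/16,3 } — simplest 11789/4096

11789/4096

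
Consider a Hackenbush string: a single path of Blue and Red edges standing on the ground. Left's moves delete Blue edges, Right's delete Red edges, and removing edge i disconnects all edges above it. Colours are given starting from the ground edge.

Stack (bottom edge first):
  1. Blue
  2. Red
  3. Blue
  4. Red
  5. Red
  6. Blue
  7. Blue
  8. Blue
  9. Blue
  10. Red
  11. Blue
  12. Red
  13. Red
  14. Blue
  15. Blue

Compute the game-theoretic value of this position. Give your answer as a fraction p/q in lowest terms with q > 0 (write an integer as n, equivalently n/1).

Prefix values for Blue Red Blue Red Red Blue Blue Blue Blue Red Blue Red Red Blue Blue via {L|R} + simplicity:
B: Left { 0 }, Right {  } -> simplest 1
BR: Left { 0 }, Right { 1 } -> simplest 1/2
BRB: Left { 0, 1/2 }, Right { 1 } -> simplest 3/4
BRBR: Left { 0, 1/2 }, Right { 3/4, 1 } -> simplest 5/8
BRBRR: Left { 0, 1/2 }, Right { 5/8, 3/4, 1 } -> simplest 9/16
BRBRRB: Left { 0, 1/2, 9/16 }, Right { 5/8, 3/4, 1 } -> simplest 19/32
BRBRRBB: Left { 0, 1/2, 9/16, 19/32 }, Right { 5/8, 3/4, 1 } -> simplest 39/64
BRBRRBBB: Left { 0, 1/2, 9/16, 19/32, 39/64 }, Right { 5/8, 3/4, 1 } -> simplest 79/128
BRBRRBBBB: Left { 0, 1/2, 9/16, 19/32, 39/64, 79/128 }, Right { 5/8, 3/4, 1 } -> simplest 159/256
BRBRRBBBBR: Left { 0, 1/2, 9/16, 19/32, 39/64, 79/128 }, Right { 159/256, 5/8, 3/4, 1 } -> simplest 317/512
BRBRRBBBBRB: Left { 0, 1/2, 9/16, 19/32, 39/64, 79/128, 317/512 }, Right { 159/256, 5/8, 3/4, 1 } -> simplest 635/1024
BRBRRBBBBRBR: Left { 0, 1/2, 9/16, 19/32, 39/64, 79/128, 317/512 }, Right { 635/1024, 159/256, 5/8, 3/4, 1 } -> simplest 1269/2048
BRBRRBBBBRBRR: Left { 0, 1/2, 9/16, 19/32, 39/64, 79/128, 317/512 }, Right { 1269/2048, 635/1024, 159/256, 5/8, 3/4, 1 } -> simplest 2537/4096
BRBRRBBBBRBRRB: Left { 0, 1/2, 9/16, 19/32, 39/64, 79/128, 317/512, 2537/4096 }, Right { 1269/2048, 635/1024, 159/256, 5/8, 3/4, 1 } -> simplest 5075/8192
BRBRRBBBBRBRRBB: Left { 0, 1/2, 9/16, 19/32, 39/64, 79/128, 317/512, 2537/4096, 5075/8192 }, Right { 1269/2048, 635/1024, 159/256, 5/8, 3/4, 1 } -> simplest 10151/16384

10151/16384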